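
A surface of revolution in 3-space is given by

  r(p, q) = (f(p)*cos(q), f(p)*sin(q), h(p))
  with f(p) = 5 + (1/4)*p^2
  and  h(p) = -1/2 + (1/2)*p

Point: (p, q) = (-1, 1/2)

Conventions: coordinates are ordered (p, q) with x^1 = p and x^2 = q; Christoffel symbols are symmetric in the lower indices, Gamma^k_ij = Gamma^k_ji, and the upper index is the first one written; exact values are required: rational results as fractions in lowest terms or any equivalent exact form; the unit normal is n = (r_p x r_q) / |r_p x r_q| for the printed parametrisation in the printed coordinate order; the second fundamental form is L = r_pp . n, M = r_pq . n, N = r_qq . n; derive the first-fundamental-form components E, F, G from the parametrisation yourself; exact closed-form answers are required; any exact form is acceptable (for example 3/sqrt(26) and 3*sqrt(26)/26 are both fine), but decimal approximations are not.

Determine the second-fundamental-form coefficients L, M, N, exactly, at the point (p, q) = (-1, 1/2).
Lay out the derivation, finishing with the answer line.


f = 21/4, f' = -1/2, f'' = 1/2, h' = 1/2, h'' = 0
E = 1/2, F = 0, G = 441/16; answer radicand W^2 = 1/2
unnormalised second-form numerators: l = -1/4, m = 0, n = 21/8; L = l/sqrt(1/2), and similarly M = m/sqrt(W^2), N = n/sqrt(W^2)

Answer: L = -sqrt(2)/4, M = 0, N = 21*sqrt(2)/8


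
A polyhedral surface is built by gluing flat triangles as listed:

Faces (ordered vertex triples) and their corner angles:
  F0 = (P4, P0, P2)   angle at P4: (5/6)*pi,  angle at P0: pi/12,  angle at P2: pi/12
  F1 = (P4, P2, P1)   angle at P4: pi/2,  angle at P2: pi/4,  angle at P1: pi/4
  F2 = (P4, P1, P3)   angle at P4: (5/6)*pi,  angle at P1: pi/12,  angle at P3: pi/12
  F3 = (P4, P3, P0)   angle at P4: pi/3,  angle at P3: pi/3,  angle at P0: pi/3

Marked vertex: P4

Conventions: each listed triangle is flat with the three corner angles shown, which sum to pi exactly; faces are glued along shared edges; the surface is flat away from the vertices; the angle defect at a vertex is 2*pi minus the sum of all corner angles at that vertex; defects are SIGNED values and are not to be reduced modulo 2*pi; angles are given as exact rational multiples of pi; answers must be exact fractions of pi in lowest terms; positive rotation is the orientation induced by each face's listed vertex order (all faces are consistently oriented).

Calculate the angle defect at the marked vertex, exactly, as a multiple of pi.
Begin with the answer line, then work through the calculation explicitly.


Answer: defect(P4) = -pi/2

Sum of corner angles at P4: (5/2)*pi
defect = 2*pi - (5/2)*pi


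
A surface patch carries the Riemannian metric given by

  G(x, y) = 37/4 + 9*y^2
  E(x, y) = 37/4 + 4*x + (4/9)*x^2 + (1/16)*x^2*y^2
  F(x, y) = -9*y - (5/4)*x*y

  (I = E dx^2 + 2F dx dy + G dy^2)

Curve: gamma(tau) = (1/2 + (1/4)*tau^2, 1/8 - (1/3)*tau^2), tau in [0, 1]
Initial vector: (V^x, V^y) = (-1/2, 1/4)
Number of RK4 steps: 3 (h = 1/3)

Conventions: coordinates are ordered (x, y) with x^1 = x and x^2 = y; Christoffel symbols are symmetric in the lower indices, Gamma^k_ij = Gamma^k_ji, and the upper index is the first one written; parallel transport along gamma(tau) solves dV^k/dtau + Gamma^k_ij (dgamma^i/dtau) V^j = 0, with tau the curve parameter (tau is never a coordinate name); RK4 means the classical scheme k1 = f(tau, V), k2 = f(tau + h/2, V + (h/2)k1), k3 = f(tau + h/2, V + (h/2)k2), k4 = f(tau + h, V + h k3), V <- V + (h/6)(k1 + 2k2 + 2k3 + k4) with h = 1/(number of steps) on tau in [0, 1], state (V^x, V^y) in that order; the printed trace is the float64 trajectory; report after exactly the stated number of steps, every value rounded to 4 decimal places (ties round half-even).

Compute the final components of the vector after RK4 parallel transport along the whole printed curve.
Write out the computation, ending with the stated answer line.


gamma'(tau) = ((1/2)*tau, -(2/3)*tau); f(tau, V)^k = -Gamma^k_ij(gamma(tau)) gamma'^i(tau) V^j; h = 1/3; intermediate values shown to 6 dp
curve data and Christoffel symbols at the stage parameters:
  tau = 0.000000: gamma = (0.500000, 0.125000), gamma' = (0.000000, 0.000000); Gamma_xxx = 0.196520, Gamma_xxy = 0.000174, Gamma_xyy = -0.845961, Gamma_yxx = 0.008331, Gamma_yxy = 0.000022, Gamma_yyy = 0.011416
  tau = 0.166667: gamma = (0.506944, 0.115741), gamma' = (0.083333, -0.111111); Gamma_xxx = 0.196127, Gamma_xxy = 0.000165, Gamma_xyy = -0.844594, Gamma_yxx = 0.007699, Gamma_yxy = 0.000020, Gamma_yyy = 0.010665
  tau = 0.333333: gamma = (0.527778, 0.087963), gamma' = (0.166667, -0.222222); Gamma_xxx = 0.195016, Gamma_xxy = 0.000134, Gamma_xyy = -0.840454, Gamma_yxx = 0.005818, Gamma_yxy = 0.000012, Gamma_yyy = 0.008319
  tau = 0.500000: gamma = (0.562500, 0.041667), gamma' = (0.250000, -0.333333); Gamma_xxx = 0.193388, Gamma_xxy = 0.000071, Gamma_xyy = -0.833412, Gamma_yxx = 0.002728, Gamma_yxy = 0.000003, Gamma_yyy = 0.004107
  tau = 0.666667: gamma = (0.611111, -0.023148), gamma' = (0.333333, -0.444444); Gamma_xxx = 0.191558, Gamma_xxy = -0.000046, Gamma_xyy = -0.823186, Gamma_yxx = -0.001493, Gamma_yxy = 0.000001, Gamma_yyy = -0.002407
  tau = 0.833333: gamma = (0.673611, -0.106481), gamma' = (0.416667, -0.555556); Gamma_xxx = 0.189925, Gamma_xxy = -0.000251, Gamma_xyy = -0.809263, Gamma_yxx = -0.006728, Gamma_yxy = 0.000028, Gamma_yyy = -0.011787
  tau = 1.000000: gamma = (0.750000, -0.208333), gamma' = (0.500000, -0.666667); Gamma_xxx = 0.188926, Gamma_xxy = -0.000607, Gamma_xyy = -0.790819, Gamma_yxx = -0.012800, Gamma_yxy = 0.000130, Gamma_yyy = -0.024662
step 0: V^x = -0.5000, V^y = 0.2500
step 1: k1 = (0.000000, 0.000000), k2 = (-0.015302, 0.000616), k3 = (-0.015270, 0.000617), k4 = (-0.030334, 0.000950); V <- V + (h/6)(k1 + 2k2 + 2k3 + k4): V^x = -0.5051, V^y = 0.2502
step 2: k1 = (-0.030331, 0.000950), k2 = (-0.044901, 0.000690), k3 = (-0.044771, 0.000692), k4 = (-0.058401, -0.000527); V <- V + (h/6)(k1 + 2k2 + 2k3 + k4): V^x = -0.5200, V^y = 0.2504
step 3: k1 = (-0.058383, -0.000527), k2 = (-0.070505, -0.003135), k3 = (-0.070149, -0.003138), k4 = (-0.079822, -0.007640); V <- V + (h/6)(k1 + 2k2 + 2k3 + k4): V^x = -0.5433, V^y = 0.2492

Answer: V^x = -0.5433, V^y = 0.2492


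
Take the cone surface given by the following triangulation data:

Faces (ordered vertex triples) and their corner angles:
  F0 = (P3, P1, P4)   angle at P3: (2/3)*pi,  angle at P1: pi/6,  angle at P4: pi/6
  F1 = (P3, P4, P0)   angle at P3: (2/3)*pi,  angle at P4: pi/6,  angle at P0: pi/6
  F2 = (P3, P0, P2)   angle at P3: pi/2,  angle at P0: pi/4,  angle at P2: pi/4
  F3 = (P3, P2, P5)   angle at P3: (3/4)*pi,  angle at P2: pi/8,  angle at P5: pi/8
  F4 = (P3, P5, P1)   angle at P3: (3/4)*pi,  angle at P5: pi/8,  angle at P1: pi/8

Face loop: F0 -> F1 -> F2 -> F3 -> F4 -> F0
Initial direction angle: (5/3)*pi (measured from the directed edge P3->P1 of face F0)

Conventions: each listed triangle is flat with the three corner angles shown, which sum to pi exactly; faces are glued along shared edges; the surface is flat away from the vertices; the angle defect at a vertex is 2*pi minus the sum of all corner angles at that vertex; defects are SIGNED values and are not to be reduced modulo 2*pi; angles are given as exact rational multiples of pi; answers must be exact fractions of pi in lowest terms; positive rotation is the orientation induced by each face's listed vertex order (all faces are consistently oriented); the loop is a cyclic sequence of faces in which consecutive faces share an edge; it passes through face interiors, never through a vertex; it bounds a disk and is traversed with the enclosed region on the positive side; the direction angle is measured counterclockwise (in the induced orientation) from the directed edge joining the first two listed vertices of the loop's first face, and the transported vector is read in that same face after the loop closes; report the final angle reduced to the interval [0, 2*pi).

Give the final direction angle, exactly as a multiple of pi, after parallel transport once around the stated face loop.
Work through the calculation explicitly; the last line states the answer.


enclosed vertex P3: corner angles sum to (10/3)*pi, defect = 2*pi - (10/3)*pi = (-4/3)*pi
final direction = starting direction + enclosed defect total, reduced mod 2*pi (induced orientation)
final angle = (5/3)*pi - (4/3)*pi = pi/3 (mod 2*pi)

Answer: final direction angle = pi/3


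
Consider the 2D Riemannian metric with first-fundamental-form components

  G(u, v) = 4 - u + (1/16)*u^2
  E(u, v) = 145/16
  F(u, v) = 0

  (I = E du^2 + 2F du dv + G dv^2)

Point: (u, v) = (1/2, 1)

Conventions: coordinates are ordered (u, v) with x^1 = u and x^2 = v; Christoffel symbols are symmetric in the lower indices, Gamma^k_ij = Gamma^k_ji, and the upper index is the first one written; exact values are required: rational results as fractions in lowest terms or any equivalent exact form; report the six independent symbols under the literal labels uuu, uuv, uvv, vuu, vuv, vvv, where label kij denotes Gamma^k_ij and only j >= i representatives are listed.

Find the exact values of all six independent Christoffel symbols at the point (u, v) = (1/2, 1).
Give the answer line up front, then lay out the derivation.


Answer: Gamma_uuu = 0, Gamma_uuv = 0, Gamma_uvv = 3/58, Gamma_vuu = 0, Gamma_vuv = -2/15, Gamma_vvv = 0

E = 145/16, F = 0, G = 225/64 at the point
E_u = 0, E_v = 0, F_u = 0, F_v = 0, G_u = -15/16, G_v = 0
EG - F^2 = 32625/1024;  g^inv = (1024/32625) * [[225/64, 0], [0, 145/16]]
first-kind symbols [ij,l] = (1/2)(d_i g_jl + d_j g_il - d_l g_ij): [uu,u] = E_u/2 = 0, [uu,v] = F_u - E_v/2 = 0, [uv,u] = E_v/2 = 0, [uv,v] = G_u/2 = -15/32, [vv,u] = F_v - G_u/2 = 15/32, [vv,v] = G_v/2 = 0
Gamma^u_ij = (G*[ij,u] - F*[ij,v])/(EG - F^2), Gamma^v_ij = (E*[ij,v] - F*[ij,u])/(EG - F^2)


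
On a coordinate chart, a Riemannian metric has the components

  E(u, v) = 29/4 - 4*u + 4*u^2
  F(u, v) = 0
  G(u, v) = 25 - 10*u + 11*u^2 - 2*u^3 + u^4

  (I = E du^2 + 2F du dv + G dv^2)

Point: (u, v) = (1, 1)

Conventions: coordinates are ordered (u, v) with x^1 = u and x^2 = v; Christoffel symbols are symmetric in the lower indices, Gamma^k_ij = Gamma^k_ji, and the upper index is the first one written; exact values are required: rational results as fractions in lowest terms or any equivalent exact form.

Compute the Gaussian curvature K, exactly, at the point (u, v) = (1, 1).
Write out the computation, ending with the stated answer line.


E = 29/4, F = 0, G = 25, EG - F^2 = 725/4 at the point
E_u = 4, E_v = 0, F_u = 0, F_v = 0, G_u = 10, G_v = 0
E_vv = 0, F_uv = 0, G_uu = 22
Evaluate Brioschi's two determinant matrices M1, M2 and divide by (EG - F^2)^2.
M1 = [[-E_vv/2 + F_uv - G_uu/2, E_u/2, F_u - E_v/2], [F_v - G_u/2, E, F], [G_v/2, F, G]] = [[-11, 2, 0], [-5, 29/4, 0], [0, 0, 25]]; det M1 = -6975/4
M2 = [[0, E_v/2, G_u/2], [E_v/2, E, F], [G_u/2, F, G]] = [[0, 0, 5], [0, 29/4, 0], [5, 0, 25]]; det M2 = -725/4
det M1 - det M2 = -3125/2; K = -3125/2 / (725/4)^2 = -40/841

Answer: K = -40/841


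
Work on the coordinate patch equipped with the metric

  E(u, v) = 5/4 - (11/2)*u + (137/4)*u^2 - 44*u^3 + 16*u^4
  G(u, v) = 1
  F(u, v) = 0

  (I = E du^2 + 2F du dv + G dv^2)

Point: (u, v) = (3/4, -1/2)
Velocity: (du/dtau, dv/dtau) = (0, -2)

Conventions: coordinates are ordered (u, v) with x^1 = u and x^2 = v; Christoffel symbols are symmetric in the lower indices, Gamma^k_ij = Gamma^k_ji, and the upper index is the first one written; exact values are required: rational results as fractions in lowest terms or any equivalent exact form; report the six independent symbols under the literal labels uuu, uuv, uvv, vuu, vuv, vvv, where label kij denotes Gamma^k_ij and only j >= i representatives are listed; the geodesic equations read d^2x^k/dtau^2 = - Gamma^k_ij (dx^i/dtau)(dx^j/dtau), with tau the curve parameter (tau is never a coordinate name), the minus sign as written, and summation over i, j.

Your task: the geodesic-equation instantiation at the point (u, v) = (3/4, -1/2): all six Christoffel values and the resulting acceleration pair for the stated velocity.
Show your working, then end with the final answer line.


E = 185/64, F = 0, G = 1 at the point
E_u = -11/8, E_v = 0, F_u = 0, F_v = 0, G_u = 0, G_v = 0
EG - F^2 = 185/64;  g^inv = (64/185) * [[1, 0], [0, 185/64]]
first-kind symbols [ij,l] = (1/2)(d_i g_jl + d_j g_il - d_l g_ij): [uu,u] = E_u/2 = -11/16, [uu,v] = F_u - E_v/2 = 0, [uv,u] = E_v/2 = 0, [uv,v] = G_u/2 = 0, [vv,u] = F_v - G_u/2 = 0, [vv,v] = G_v/2 = 0
Gamma^u_ij = (G*[ij,u] - F*[ij,v])/(EG - F^2), Gamma^v_ij = (E*[ij,v] - F*[ij,u])/(EG - F^2)
Gamma_uuu = -44/185, Gamma_uuv = 0, Gamma_uvv = 0, Gamma_vuu = 0, Gamma_vuv = 0, Gamma_vvv = 0
d^2u/dtau^2 = -(Gamma_uuu*(0)^2 + 2*Gamma_uuv*(0)*(-2) + Gamma_uvv*(-2)^2) = 0
d^2v/dtau^2 = -(Gamma_vuu*(0)^2 + 2*Gamma_vuv*(0)*(-2) + Gamma_vvv*(-2)^2) = 0

Answer: Gamma_uuu = -44/185, Gamma_uuv = 0, Gamma_uvv = 0, Gamma_vuu = 0, Gamma_vuv = 0, Gamma_vvv = 0; accelerations (d^2u/dtau^2, d^2v/dtau^2) = (0, 0)


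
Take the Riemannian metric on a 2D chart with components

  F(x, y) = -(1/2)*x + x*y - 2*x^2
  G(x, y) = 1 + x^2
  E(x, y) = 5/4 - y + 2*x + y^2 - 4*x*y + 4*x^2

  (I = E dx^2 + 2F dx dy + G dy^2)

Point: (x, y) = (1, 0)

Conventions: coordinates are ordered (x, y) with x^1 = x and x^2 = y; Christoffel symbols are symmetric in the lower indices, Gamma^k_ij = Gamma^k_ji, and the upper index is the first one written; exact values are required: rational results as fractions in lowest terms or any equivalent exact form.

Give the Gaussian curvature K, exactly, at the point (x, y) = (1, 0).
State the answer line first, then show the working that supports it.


Answer: K = -16/1089

E = 29/4, F = -5/2, G = 2, EG - F^2 = 33/4 at the point
E_x = 10, E_y = -5, F_x = -9/2, F_y = 1, G_x = 2, G_y = 0
E_yy = 2, F_xy = 1, G_xx = 2
K follows from Brioschi's formula, (det M1 - det M2)/(EG - F^2)^2.
M1 = [[-E_yy/2 + F_xy - G_xx/2, E_x/2, F_x - E_y/2], [F_y - G_x/2, E, F], [G_y/2, F, G]] = [[-1, 5, -2], [0, 29/4, -5/2], [0, -5/2, 2]]; det M1 = -33/4
M2 = [[0, E_y/2, G_x/2], [E_y/2, E, F], [G_x/2, F, G]] = [[0, -5/2, 1], [-5/2, 29/4, -5/2], [1, -5/2, 2]]; det M2 = -29/4
det M1 - det M2 = -1; K = -1 / (33/4)^2 = -16/1089


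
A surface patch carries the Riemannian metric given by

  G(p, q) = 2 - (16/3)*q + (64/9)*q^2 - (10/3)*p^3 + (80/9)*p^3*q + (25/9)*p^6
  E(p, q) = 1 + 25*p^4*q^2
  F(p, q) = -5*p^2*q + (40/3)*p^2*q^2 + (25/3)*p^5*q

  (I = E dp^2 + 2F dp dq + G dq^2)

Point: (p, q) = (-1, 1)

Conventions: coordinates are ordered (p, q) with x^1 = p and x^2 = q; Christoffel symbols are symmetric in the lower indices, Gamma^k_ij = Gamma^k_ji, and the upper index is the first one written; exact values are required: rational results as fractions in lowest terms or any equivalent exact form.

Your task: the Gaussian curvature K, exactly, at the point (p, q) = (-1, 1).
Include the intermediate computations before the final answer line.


E = 26, F = 0, G = 1, EG - F^2 = 26 at the point
E_p = -100, E_q = 50, F_p = 25, F_q = 40/3, G_p = 0, G_q = 0
E_qq = 50, F_pq = -5/3, G_pp = 50
Evaluate Brioschi's two determinant matrices M1, M2 and divide by (EG - F^2)^2.
M1 = [[-E_qq/2 + F_pq - G_pp/2, E_p/2, F_p - E_q/2], [F_q - G_p/2, E, F], [G_q/2, F, G]] = [[-155/3, -50, 0], [40/3, 26, 0], [0, 0, 1]]; det M1 = -2030/3
M2 = [[0, E_q/2, G_p/2], [E_q/2, E, F], [G_p/2, F, G]] = [[0, 25, 0], [25, 26, 0], [0, 0, 1]]; det M2 = -625
det M1 - det M2 = -155/3; K = -155/3 / (26)^2 = -155/2028

Answer: K = -155/2028


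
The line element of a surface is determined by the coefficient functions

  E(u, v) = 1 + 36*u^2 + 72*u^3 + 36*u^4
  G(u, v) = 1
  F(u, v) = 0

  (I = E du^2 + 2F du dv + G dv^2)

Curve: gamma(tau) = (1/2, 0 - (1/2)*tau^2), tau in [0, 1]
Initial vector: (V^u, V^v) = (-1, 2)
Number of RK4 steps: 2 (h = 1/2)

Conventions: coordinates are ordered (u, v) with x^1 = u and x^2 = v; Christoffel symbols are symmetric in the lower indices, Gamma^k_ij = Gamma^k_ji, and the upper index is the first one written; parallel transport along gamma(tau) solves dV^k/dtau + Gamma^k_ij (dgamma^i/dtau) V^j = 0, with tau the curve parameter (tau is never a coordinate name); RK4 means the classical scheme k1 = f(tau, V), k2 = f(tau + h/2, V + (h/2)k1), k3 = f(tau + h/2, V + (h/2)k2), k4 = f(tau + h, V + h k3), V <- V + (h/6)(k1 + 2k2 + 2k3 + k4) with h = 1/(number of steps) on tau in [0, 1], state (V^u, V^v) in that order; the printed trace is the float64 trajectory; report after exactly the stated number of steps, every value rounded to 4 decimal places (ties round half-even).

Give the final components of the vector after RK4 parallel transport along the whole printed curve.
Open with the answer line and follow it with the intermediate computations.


Answer: V^u = -1.0000, V^v = 2.0000

gamma'(tau) = (0, -tau); f(tau, V)^k = -Gamma^k_ij(gamma(tau)) gamma'^i(tau) V^j; h = 1/2; intermediate values shown to 6 dp
curve data and Christoffel symbols at the stage parameters:
  tau = 0.000000: gamma = (0.500000, 0.000000), gamma' = (0.000000, 0.000000); Gamma_uuu = 2.541176, Gamma_uuv = 0.000000, Gamma_uvv = 0.000000, Gamma_vuu = 0.000000, Gamma_vuv = 0.000000, Gamma_vvv = 0.000000
  tau = 0.250000: gamma = (0.500000, -0.031250), gamma' = (0.000000, -0.250000); Gamma_uuu = 2.541176, Gamma_uuv = 0.000000, Gamma_uvv = 0.000000, Gamma_vuu = 0.000000, Gamma_vuv = 0.000000, Gamma_vvv = 0.000000
  tau = 0.500000: gamma = (0.500000, -0.125000), gamma' = (0.000000, -0.500000); Gamma_uuu = 2.541176, Gamma_uuv = 0.000000, Gamma_uvv = 0.000000, Gamma_vuu = 0.000000, Gamma_vuv = 0.000000, Gamma_vvv = 0.000000
  tau = 0.750000: gamma = (0.500000, -0.281250), gamma' = (0.000000, -0.750000); Gamma_uuu = 2.541176, Gamma_uuv = 0.000000, Gamma_uvv = 0.000000, Gamma_vuu = 0.000000, Gamma_vuv = 0.000000, Gamma_vvv = 0.000000
  tau = 1.000000: gamma = (0.500000, -0.500000), gamma' = (0.000000, -1.000000); Gamma_uuu = 2.541176, Gamma_uuv = 0.000000, Gamma_uvv = 0.000000, Gamma_vuu = 0.000000, Gamma_vuv = 0.000000, Gamma_vvv = 0.000000
step 0: V^u = -1.0000, V^v = 2.0000
step 1: k1 = (0.000000, 0.000000), k2 = (0.000000, 0.000000), k3 = (0.000000, 0.000000), k4 = (0.000000, 0.000000); V <- V + (h/6)(k1 + 2k2 + 2k3 + k4): V^u = -1.0000, V^v = 2.0000
step 2: k1 = (0.000000, 0.000000), k2 = (0.000000, 0.000000), k3 = (0.000000, 0.000000), k4 = (0.000000, 0.000000); V <- V + (h/6)(k1 + 2k2 + 2k3 + k4): V^u = -1.0000, V^v = 2.0000


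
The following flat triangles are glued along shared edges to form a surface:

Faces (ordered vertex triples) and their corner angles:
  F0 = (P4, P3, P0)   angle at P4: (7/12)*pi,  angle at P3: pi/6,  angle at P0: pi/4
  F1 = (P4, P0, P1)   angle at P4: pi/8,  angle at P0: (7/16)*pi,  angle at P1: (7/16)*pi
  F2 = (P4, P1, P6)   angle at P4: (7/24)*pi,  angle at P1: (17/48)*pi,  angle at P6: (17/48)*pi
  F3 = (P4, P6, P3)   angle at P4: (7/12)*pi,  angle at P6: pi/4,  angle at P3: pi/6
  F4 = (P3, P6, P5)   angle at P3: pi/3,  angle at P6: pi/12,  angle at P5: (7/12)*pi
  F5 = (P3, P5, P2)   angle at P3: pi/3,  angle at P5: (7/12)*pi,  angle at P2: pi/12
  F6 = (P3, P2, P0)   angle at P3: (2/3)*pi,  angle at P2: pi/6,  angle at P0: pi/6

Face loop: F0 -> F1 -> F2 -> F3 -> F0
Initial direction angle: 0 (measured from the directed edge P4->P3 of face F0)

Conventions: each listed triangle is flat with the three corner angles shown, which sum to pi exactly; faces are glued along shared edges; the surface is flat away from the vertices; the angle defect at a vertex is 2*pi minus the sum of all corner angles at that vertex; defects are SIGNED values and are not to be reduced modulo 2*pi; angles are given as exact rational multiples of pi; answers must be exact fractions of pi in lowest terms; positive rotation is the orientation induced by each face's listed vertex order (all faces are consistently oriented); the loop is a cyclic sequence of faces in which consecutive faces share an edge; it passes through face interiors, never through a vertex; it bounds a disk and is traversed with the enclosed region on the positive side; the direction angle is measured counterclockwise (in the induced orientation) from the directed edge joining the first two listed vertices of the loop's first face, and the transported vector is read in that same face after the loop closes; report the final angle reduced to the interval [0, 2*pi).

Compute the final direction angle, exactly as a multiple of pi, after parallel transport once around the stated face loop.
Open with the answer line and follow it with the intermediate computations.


Answer: final direction angle = (5/12)*pi

enclosed vertex P4: corner angles sum to (19/12)*pi, defect = 2*pi - (19/12)*pi = (5/12)*pi
final direction = starting direction + enclosed defect total, reduced mod 2*pi (induced orientation)
final angle = 0 + (5/12)*pi = (5/12)*pi (mod 2*pi)


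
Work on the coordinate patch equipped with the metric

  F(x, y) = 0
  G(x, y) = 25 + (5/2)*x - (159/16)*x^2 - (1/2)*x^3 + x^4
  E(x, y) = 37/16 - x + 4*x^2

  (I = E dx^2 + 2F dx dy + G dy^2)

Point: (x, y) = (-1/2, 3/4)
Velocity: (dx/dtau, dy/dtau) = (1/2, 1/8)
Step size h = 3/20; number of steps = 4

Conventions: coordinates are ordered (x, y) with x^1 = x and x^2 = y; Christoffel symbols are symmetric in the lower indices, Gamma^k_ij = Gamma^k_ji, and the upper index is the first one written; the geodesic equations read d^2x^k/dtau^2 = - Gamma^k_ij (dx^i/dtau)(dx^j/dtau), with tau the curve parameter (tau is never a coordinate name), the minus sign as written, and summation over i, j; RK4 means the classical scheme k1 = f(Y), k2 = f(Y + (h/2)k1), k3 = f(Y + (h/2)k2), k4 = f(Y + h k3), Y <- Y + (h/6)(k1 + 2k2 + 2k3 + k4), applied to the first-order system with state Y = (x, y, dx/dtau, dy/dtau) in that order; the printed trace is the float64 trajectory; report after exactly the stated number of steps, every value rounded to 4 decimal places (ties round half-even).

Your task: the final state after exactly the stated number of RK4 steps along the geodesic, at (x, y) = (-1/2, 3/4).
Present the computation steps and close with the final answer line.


f(Y) = (dx/dtau, dy/dtau, -Gamma^x_ij Y'^i Y'^j, -Gamma^y_ij Y'^i Y'^j) with the Gammas evaluated at the stage position; h = 0.150000; intermediate values shown to 6 dp
step 0: x = -0.5000, y = 0.7500, dx/dtau = 0.5000, dy/dtau = 0.1250
step 1:
  k1: at (x, y) = (-0.500000, 0.750000), (dx/dtau, dy/dtau) = (0.500000, 0.125000); Gamma_xxx = -0.655738, Gamma_xxy = 0.000000, Gamma_xyy = -1.516393, Gamma_yxx = 0.000000, Gamma_yxy = 0.270270, Gamma_yyy = 0.000000; k1 = (0.500000, 0.125000, 0.187628, -0.033784)
  k2: at (x, y) = (-0.462500, 0.759375), (dx/dtau, dy/dtau) = (0.514072, 0.122466); Gamma_xxx = -0.647271, Gamma_xxy = 0.000000, Gamma_xyy = -1.511531, Gamma_yxx = 0.000000, Gamma_yxy = 0.251581, Gamma_yyy = 0.000000; k2 = (0.514072, 0.122466, 0.193724, -0.031677)
  k3: at (x, y) = (-0.461445, 0.759185), (dx/dtau, dy/dtau) = (0.514529, 0.122624); Gamma_xxx = -0.646992, Gamma_xxy = 0.000000, Gamma_xyy = -1.511278, Gamma_yxx = 0.000000, Gamma_yxy = 0.251062, Gamma_yyy = 0.000000; k3 = (0.514529, 0.122624, 0.194010, -0.031681)
  k4: at (x, y) = (-0.422821, 0.768394), (dx/dtau, dy/dtau) = (0.529101, 0.120248); Gamma_xxx = -0.635075, Gamma_xxy = 0.000000, Gamma_xyy = -1.497354, Gamma_yxx = 0.000000, Gamma_yxy = 0.232348, Gamma_yyy = 0.000000; k4 = (0.529101, 0.120248, 0.199439, -0.029566)
  Y <- Y + (h/6)(k1 + 2k2 + 2k3 + k4): x = -0.4228, y = 0.7684, dx/dtau = 0.5291, dy/dtau = 0.1202
step 2:
  k1: at (x, y) = (-0.422842, 0.768386), (dx/dtau, dy/dtau) = (0.529063, 0.120248); Gamma_xxx = -0.635083, Gamma_xxy = 0.000000, Gamma_xyy = -1.497365, Gamma_yxx = 0.000000, Gamma_yxy = 0.232358, Gamma_yyy = 0.000000; k1 = (0.529063, 0.120248, 0.199416, -0.029565)
  k2: at (x, y) = (-0.383163, 0.777404), (dx/dtau, dy/dtau) = (0.544020, 0.118031); Gamma_xxx = -0.619160, Gamma_xxy = 0.000000, Gamma_xyy = -1.472794, Gamma_yxx = 0.000000, Gamma_yxy = 0.213631, Gamma_yyy = 0.000000; k2 = (0.544020, 0.118031, 0.203763, -0.027435)
  k3: at (x, y) = (-0.382041, 0.777238), (dx/dtau, dy/dtau) = (0.544346, 0.118191); Gamma_xxx = -0.618652, Gamma_xxy = 0.000000, Gamma_xyy = -1.471937, Gamma_yxx = 0.000000, Gamma_yxy = 0.213108, Gamma_yyy = 0.000000; k3 = (0.544346, 0.118191, 0.203876, -0.027421)
  k4: at (x, y) = (-0.341191, 0.786114), (dx/dtau, dy/dtau) = (0.559645, 0.116135); Gamma_xxx = -0.597808, Gamma_xxy = 0.000000, Gamma_xyy = -1.434228, Gamma_yxx = 0.000000, Gamma_yxy = 0.194315, Gamma_yyy = 0.000000; k4 = (0.559645, 0.116135, 0.206579, -0.025259)
  Y <- Y + (h/6)(k1 + 2k2 + 2k3 + k4): x = -0.3412, y = 0.7861, dx/dtau = 0.5596, dy/dtau = 0.1161
step 3:
  k1: at (x, y) = (-0.341206, 0.786106), (dx/dtau, dy/dtau) = (0.559595, 0.116135); Gamma_xxx = -0.597817, Gamma_xxy = 0.000000, Gamma_xyy = -1.434245, Gamma_yxx = 0.000000, Gamma_yxy = 0.194322, Gamma_yyy = 0.000000; k1 = (0.559595, 0.116135, 0.206548, -0.025257)
  k2: at (x, y) = (-0.299237, 0.794817), (dx/dtau, dy/dtau) = (0.575086, 0.114241); Gamma_xxx = -0.571380, Gamma_xxy = 0.000000, Gamma_xyy = -1.381498, Gamma_yxx = 0.000000, Gamma_yxy = 0.175462, Gamma_yyy = 0.000000; k2 = (0.575086, 0.114241, 0.206999, -0.023055)
  k3: at (x, y) = (-0.298075, 0.794674), (dx/dtau, dy/dtau) = (0.575120, 0.114406); Gamma_xxx = -0.570572, Gamma_xxy = 0.000000, Gamma_xyy = -1.379824, Gamma_yxx = 0.000000, Gamma_yxy = 0.174946, Gamma_yyy = 0.000000; k3 = (0.575120, 0.114406, 0.206784, -0.023022)
  k4: at (x, y) = (-0.254938, 0.803267), (dx/dtau, dy/dtau) = (0.590613, 0.112682); Gamma_xxx = -0.537507, Gamma_xxy = 0.000000, Gamma_xyy = -1.309171, Gamma_yxx = 0.000000, Gamma_yxy = 0.155991, Gamma_yyy = 0.000000; k4 = (0.590613, 0.112682, 0.204118, -0.020763)
  Y <- Y + (h/6)(k1 + 2k2 + 2k3 + k4): x = -0.2549, y = 0.8033, dx/dtau = 0.5906, dy/dtau = 0.1127
step 4:
  k1: at (x, y) = (-0.254941, 0.803259), (dx/dtau, dy/dtau) = (0.590551, 0.112681); Gamma_xxx = -0.537509, Gamma_xxy = 0.000000, Gamma_xyy = -1.309175, Gamma_yxx = 0.000000, Gamma_yxy = 0.155993, Gamma_yyy = 0.000000; k1 = (0.590551, 0.112681, 0.204079, -0.020761)
  k2: at (x, y) = (-0.210650, 0.811710), (dx/dtau, dy/dtau) = (0.605857, 0.111124); Gamma_xxx = -0.497140, Gamma_xxy = 0.000000, Gamma_xyy = -1.218731, Gamma_yxx = 0.000000, Gamma_yxy = 0.136917, Gamma_yyy = 0.000000; k2 = (0.605857, 0.111124, 0.197531, -0.018436)
  k3: at (x, y) = (-0.209502, 0.811593), (dx/dtau, dy/dtau) = (0.605366, 0.111298); Gamma_xxx = -0.496005, Gamma_xxy = 0.000000, Gamma_xyy = -1.216139, Gamma_yxx = 0.000000, Gamma_yxy = 0.136427, Gamma_yyy = 0.000000; k3 = (0.605366, 0.111298, 0.196835, -0.018384)
  k4: at (x, y) = (-0.164136, 0.819954), (dx/dtau, dy/dtau) = (0.620076, 0.109923); Gamma_xxx = -0.447510, Gamma_xxy = 0.000000, Gamma_xyy = -1.103565, Gamma_yxx = 0.000000, Gamma_yxy = 0.117248, Gamma_yyy = 0.000000; k4 = (0.620076, 0.109923, 0.185400, -0.015983)
  Y <- Y + (h/6)(k1 + 2k2 + 2k3 + k4): x = -0.1641, y = 0.8199, dx/dtau = 0.6200, dy/dtau = 0.1099

Answer: x = -0.1641, y = 0.8199, dx/dtau = 0.6200, dy/dtau = 0.1099


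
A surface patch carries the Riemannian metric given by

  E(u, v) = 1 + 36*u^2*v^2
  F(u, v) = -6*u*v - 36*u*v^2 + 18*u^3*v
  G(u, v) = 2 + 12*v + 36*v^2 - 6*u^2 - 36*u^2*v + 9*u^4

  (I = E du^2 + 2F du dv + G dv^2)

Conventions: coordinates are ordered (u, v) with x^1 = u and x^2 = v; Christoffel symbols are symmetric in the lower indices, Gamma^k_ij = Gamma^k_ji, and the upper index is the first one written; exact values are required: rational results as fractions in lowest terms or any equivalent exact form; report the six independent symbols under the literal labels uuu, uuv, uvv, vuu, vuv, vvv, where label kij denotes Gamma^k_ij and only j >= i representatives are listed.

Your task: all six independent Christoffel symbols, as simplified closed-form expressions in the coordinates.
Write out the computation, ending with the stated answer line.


E = 1 + 36*u^2*v^2; F = -6*u*v - 36*u*v^2 + 18*u^3*v; G = 2 + 12*v + 36*v^2 - 6*u^2 - 36*u^2*v + 9*u^4
Gamma^k_ij = (1/2) g^{kl} (d_i g_jl + d_j g_il - d_l g_ij), with g^inv = (1/(EG-F^2)) [[G, -F], [-F, E]]
first partials: E_u = 72*u*v^2, E_v = 72*u^2*v, F_u = -6*v - 36*v^2 + 54*u^2*v, F_v = -6*u - 72*u*v + 18*u^3, G_u = -12*u - 72*u*v + 36*u^3, G_v = 12 + 72*v - 36*u^2
D = EG - F^2 = 2 + 12*v + 36*v^2 - 6*u^2 - 36*u^2*v + 36*u^2*v^2 + 9*u^4
expanded: Gamma^u_uu = (G E_u - 2F F_u + F E_v)/(2D), Gamma^u_uv = (G E_v - F G_u)/(2D), Gamma^u_vv = (2G F_v - G G_u - F G_v)/(2D), Gamma^v_uu = (2E F_u - E E_v - F E_u)/(2D), Gamma^v_uv = (E G_u - F E_v)/(2D), Gamma^v_vv = (E G_v - 2F F_v + F G_u)/(2D); substitute and cancel common factors

Answer: Gamma_uuu = 36*u*v^2/(9*u^4 + 36*u^2*v^2 - 36*u^2*v - 6*u^2 + 36*v^2 + 12*v + 2), Gamma_uuv = 36*u^2*v/(9*u^4 + 36*u^2*v^2 - 36*u^2*v - 6*u^2 + 36*v^2 + 12*v + 2), Gamma_uvv = -36*u*v/(9*u^4 + 36*u^2*v^2 - 36*u^2*v - 6*u^2 + 36*v^2 + 12*v + 2), Gamma_vuu = (18*u^2*v - 36*v^2 - 6*v)/(9*u^4 + 36*u^2*v^2 - 36*u^2*v - 6*u^2 + 36*v^2 + 12*v + 2), Gamma_vuv = (18*u^3 - 36*u*v - 6*u)/(9*u^4 + 36*u^2*v^2 - 36*u^2*v - 6*u^2 + 36*v^2 + 12*v + 2), Gamma_vvv = (-18*u^2 + 36*v + 6)/(9*u^4 + 36*u^2*v^2 - 36*u^2*v - 6*u^2 + 36*v^2 + 12*v + 2)


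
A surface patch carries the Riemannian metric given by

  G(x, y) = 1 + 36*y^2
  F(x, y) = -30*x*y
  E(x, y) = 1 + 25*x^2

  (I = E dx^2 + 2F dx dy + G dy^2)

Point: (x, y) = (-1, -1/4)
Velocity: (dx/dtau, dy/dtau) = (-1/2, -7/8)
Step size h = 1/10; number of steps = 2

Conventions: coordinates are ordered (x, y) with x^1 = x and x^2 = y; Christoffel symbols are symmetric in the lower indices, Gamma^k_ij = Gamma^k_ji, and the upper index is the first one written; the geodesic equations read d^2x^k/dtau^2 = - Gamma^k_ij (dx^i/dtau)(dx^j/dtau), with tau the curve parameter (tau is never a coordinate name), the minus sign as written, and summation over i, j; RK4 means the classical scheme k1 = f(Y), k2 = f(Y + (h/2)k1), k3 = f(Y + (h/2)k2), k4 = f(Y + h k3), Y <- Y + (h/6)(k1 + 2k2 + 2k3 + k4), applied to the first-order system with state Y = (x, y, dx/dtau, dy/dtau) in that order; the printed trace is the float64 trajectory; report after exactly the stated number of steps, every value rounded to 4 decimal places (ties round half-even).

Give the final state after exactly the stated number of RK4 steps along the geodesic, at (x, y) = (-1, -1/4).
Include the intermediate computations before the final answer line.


f(Y) = (dx/dtau, dy/dtau, -Gamma^x_ij Y'^i Y'^j, -Gamma^y_ij Y'^i Y'^j) with the Gammas evaluated at the stage position; h = 0.100000; intermediate values shown to 6 dp
step 0: x = -1.0000, y = -0.2500, dx/dtau = -0.5000, dy/dtau = -0.8750
step 1:
  k1: at (x, y) = (-1.000000, -0.250000), (dx/dtau, dy/dtau) = (-0.500000, -0.875000); Gamma_xxx = -0.884956, Gamma_xxy = 0.000000, Gamma_xyy = 1.061947, Gamma_yxx = 0.265487, Gamma_yxy = 0.000000, Gamma_yyy = -0.318584; k1 = (-0.500000, -0.875000, -0.591814, 0.177544)
  k2: at (x, y) = (-1.025000, -0.293750), (dx/dtau, dy/dtau) = (-0.529591, -0.866123); Gamma_xxx = -0.843704, Gamma_xxy = 0.000000, Gamma_xyy = 1.012445, Gamma_yxx = 0.290152, Gamma_yxy = 0.000000, Gamma_yyy = -0.348182; k2 = (-0.529591, -0.866123, -0.522874, 0.179818)
  k3: at (x, y) = (-1.026480, -0.293306), (dx/dtau, dy/dtau) = (-0.526144, -0.866009); Gamma_xxx = -0.843076, Gamma_xxy = 0.000000, Gamma_xyy = 1.011691, Gamma_yxx = 0.289080, Gamma_yxy = 0.000000, Gamma_yyy = -0.346897; k3 = (-0.526144, -0.866009, -0.525353, 0.180137)
  k4: at (x, y) = (-1.052614, -0.336601), (dx/dtau, dy/dtau) = (-0.552535, -0.856986); Gamma_xxx = -0.802818, Gamma_xxy = 0.000000, Gamma_xyy = 0.963382, Gamma_yxx = 0.308066, Gamma_yxy = 0.000000, Gamma_yyy = -0.369680; k4 = (-0.552535, -0.856986, -0.462435, 0.177451)
  Y <- Y + (h/6)(k1 + 2k2 + 2k3 + k4): x = -1.0527, y = -0.3366, dx/dtau = -0.5525, dy/dtau = -0.8571
step 2:
  k1: at (x, y) = (-1.052733, -0.336604), (dx/dtau, dy/dtau) = (-0.552512, -0.857085); Gamma_xxx = -0.802754, Gamma_xxy = 0.000000, Gamma_xyy = 0.963304, Gamma_yxx = 0.308010, Gamma_yxy = 0.000000, Gamma_yyy = -0.369612; k1 = (-0.552512, -0.857085, -0.462582, 0.177489)
  k2: at (x, y) = (-1.080359, -0.379458), (dx/dtau, dy/dtau) = (-0.575641, -0.848210); Gamma_xxx = -0.763764, Gamma_xxy = 0.000000, Gamma_xyy = 0.916517, Gamma_yxx = 0.321912, Gamma_yxy = 0.000000, Gamma_yyy = -0.386294; k2 = (-0.575641, -0.848210, -0.406315, 0.171254)
  k3: at (x, y) = (-1.081515, -0.379015), (dx/dtau, dy/dtau) = (-0.572828, -0.848522); Gamma_xxx = -0.763494, Gamma_xxy = 0.000000, Gamma_xyy = 0.916193, Gamma_yxx = 0.321078, Gamma_yxy = 0.000000, Gamma_yyy = -0.385293; k3 = (-0.572828, -0.848522, -0.409123, 0.172052)
  k4: at (x, y) = (-1.110016, -0.421456), (dx/dtau, dy/dtau) = (-0.593424, -0.839880); Gamma_xxx = -0.726490, Gamma_xxy = 0.000000, Gamma_xyy = 0.871788, Gamma_yxx = 0.331005, Gamma_yxy = 0.000000, Gamma_yyy = -0.397206; k4 = (-0.593424, -0.839880, -0.359123, 0.163624)
  Y <- Y + (h/6)(k1 + 2k2 + 2k3 + k4): x = -1.1101, y = -0.4214, dx/dtau = -0.5934, dy/dtau = -0.8400

Answer: x = -1.1101, y = -0.4214, dx/dtau = -0.5934, dy/dtau = -0.8400


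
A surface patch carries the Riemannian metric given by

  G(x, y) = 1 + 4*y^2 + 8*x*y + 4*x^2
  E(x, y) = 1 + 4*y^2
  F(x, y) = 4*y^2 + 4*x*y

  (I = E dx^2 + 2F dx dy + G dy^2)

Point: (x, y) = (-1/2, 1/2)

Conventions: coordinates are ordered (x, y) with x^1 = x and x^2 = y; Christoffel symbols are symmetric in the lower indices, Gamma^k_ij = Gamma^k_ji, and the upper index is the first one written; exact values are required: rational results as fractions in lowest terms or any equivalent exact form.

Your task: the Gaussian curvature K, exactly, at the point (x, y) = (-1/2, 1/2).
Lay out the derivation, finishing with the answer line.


E = 2, F = 0, G = 1, EG - F^2 = 2 at the point
E_x = 0, E_y = 4, F_x = 2, F_y = 2, G_x = 0, G_y = 0
E_yy = 8, F_xy = 4, G_xx = 8
The intrinsic route: Brioschi's K = (det M1 - det M2)/(EG - F^2)^2.
M1 = [[-E_yy/2 + F_xy - G_xx/2, E_x/2, F_x - E_y/2], [F_y - G_x/2, E, F], [G_y/2, F, G]] = [[-4, 0, 0], [2, 2, 0], [0, 0, 1]]; det M1 = -8
M2 = [[0, E_y/2, G_x/2], [E_y/2, E, F], [G_x/2, F, G]] = [[0, 2, 0], [2, 2, 0], [0, 0, 1]]; det M2 = -4
det M1 - det M2 = -4; K = -4 / (2)^2 = -1

Answer: K = -1


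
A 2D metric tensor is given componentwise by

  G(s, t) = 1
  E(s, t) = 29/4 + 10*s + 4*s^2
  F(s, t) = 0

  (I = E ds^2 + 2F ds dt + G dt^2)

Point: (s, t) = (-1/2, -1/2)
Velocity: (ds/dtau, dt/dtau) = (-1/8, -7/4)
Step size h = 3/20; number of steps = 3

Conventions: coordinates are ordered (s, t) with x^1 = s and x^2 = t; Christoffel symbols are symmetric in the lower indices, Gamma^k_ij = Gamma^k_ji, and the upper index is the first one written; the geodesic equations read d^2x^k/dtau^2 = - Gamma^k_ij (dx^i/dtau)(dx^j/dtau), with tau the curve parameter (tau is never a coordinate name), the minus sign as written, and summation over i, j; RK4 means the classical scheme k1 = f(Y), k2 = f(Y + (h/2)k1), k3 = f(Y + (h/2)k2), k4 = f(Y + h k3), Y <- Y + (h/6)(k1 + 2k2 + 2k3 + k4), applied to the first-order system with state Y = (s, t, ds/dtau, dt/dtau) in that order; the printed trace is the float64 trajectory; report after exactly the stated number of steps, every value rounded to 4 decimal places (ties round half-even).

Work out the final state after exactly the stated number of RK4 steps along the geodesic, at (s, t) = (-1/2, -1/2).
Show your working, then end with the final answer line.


f(Y) = (ds/dtau, dt/dtau, -Gamma^s_ij Y'^i Y'^j, -Gamma^t_ij Y'^i Y'^j) with the Gammas evaluated at the stage position; h = 0.150000; intermediate values shown to 6 dp
step 0: s = -0.5000, t = -0.5000, ds/dtau = -0.1250, dt/dtau = -1.7500
step 1:
  k1: at (s, t) = (-0.500000, -0.500000), (ds/dtau, dt/dtau) = (-0.125000, -1.750000); Gamma_sss = 0.923077, Gamma_sst = 0.000000, Gamma_stt = 0.000000, Gamma_tss = 0.000000, Gamma_tst = 0.000000, Gamma_ttt = 0.000000; k1 = (-0.125000, -1.750000, -0.014423, 0.000000)
  k2: at (s, t) = (-0.509375, -0.631250), (ds/dtau, dt/dtau) = (-0.126082, -1.750000); Gamma_sss = 0.927491, Gamma_sst = 0.000000, Gamma_stt = 0.000000, Gamma_tss = 0.000000, Gamma_tst = 0.000000, Gamma_ttt = 0.000000; k2 = (-0.126082, -1.750000, -0.014744, 0.000000)
  k3: at (s, t) = (-0.509456, -0.631250), (ds/dtau, dt/dtau) = (-0.126106, -1.750000); Gamma_sss = 0.927529, Gamma_sst = 0.000000, Gamma_stt = 0.000000, Gamma_tss = 0.000000, Gamma_tst = 0.000000, Gamma_ttt = 0.000000; k3 = (-0.126106, -1.750000, -0.014750, 0.000000)
  k4: at (s, t) = (-0.518916, -0.762500), (ds/dtau, dt/dtau) = (-0.127213, -1.750000); Gamma_sss = 0.931930, Gamma_sst = 0.000000, Gamma_stt = 0.000000, Gamma_tss = 0.000000, Gamma_tst = 0.000000, Gamma_ttt = 0.000000; k4 = (-0.127213, -1.750000, -0.015081, 0.000000)
  Y <- Y + (h/6)(k1 + 2k2 + 2k3 + k4): s = -0.5189, t = -0.7625, ds/dtau = -0.1272, dt/dtau = -1.7500
step 2:
  k1: at (s, t) = (-0.518915, -0.762500), (ds/dtau, dt/dtau) = (-0.127212, -1.750000); Gamma_sss = 0.931929, Gamma_sst = 0.000000, Gamma_stt = 0.000000, Gamma_tss = 0.000000, Gamma_tst = 0.000000, Gamma_ttt = 0.000000; k1 = (-0.127212, -1.750000, -0.015081, 0.000000)
  k2: at (s, t) = (-0.528456, -0.893750), (ds/dtau, dt/dtau) = (-0.128343, -1.750000); Gamma_sss = 0.936309, Gamma_sst = 0.000000, Gamma_stt = 0.000000, Gamma_tss = 0.000000, Gamma_tst = 0.000000, Gamma_ttt = 0.000000; k2 = (-0.128343, -1.750000, -0.015423, 0.000000)
  k3: at (s, t) = (-0.528540, -0.893750), (ds/dtau, dt/dtau) = (-0.128369, -1.750000); Gamma_sss = 0.936348, Gamma_sst = 0.000000, Gamma_stt = 0.000000, Gamma_tss = 0.000000, Gamma_tst = 0.000000, Gamma_ttt = 0.000000; k3 = (-0.128369, -1.750000, -0.015430, 0.000000)
  k4: at (s, t) = (-0.538170, -1.025000), (ds/dtau, dt/dtau) = (-0.129527, -1.750000); Gamma_sss = 0.940701, Gamma_sst = 0.000000, Gamma_stt = 0.000000, Gamma_tss = 0.000000, Gamma_tst = 0.000000, Gamma_ttt = 0.000000; k4 = (-0.129527, -1.750000, -0.015782, 0.000000)
  Y <- Y + (h/6)(k1 + 2k2 + 2k3 + k4): s = -0.5382, t = -1.0250, ds/dtau = -0.1295, dt/dtau = -1.7500
step 3:
  k1: at (s, t) = (-0.538169, -1.025000), (ds/dtau, dt/dtau) = (-0.129527, -1.750000); Gamma_sss = 0.940700, Gamma_sst = 0.000000, Gamma_stt = 0.000000, Gamma_tss = 0.000000, Gamma_tst = 0.000000, Gamma_ttt = 0.000000; k1 = (-0.129527, -1.750000, -0.015782, 0.000000)
  k2: at (s, t) = (-0.547883, -1.156250), (ds/dtau, dt/dtau) = (-0.130710, -1.750000); Gamma_sss = 0.945016, Gamma_sst = 0.000000, Gamma_stt = 0.000000, Gamma_tss = 0.000000, Gamma_tst = 0.000000, Gamma_ttt = 0.000000; k2 = (-0.130710, -1.750000, -0.016146, 0.000000)
  k3: at (s, t) = (-0.547972, -1.156250), (ds/dtau, dt/dtau) = (-0.130737, -1.750000); Gamma_sss = 0.945055, Gamma_sst = 0.000000, Gamma_stt = 0.000000, Gamma_tss = 0.000000, Gamma_tst = 0.000000, Gamma_ttt = 0.000000; k3 = (-0.130737, -1.750000, -0.016153, 0.000000)
  k4: at (s, t) = (-0.557779, -1.287500), (ds/dtau, dt/dtau) = (-0.131950, -1.750000); Gamma_sss = 0.949328, Gamma_sst = 0.000000, Gamma_stt = 0.000000, Gamma_tss = 0.000000, Gamma_tst = 0.000000, Gamma_ttt = 0.000000; k4 = (-0.131950, -1.750000, -0.016528, 0.000000)
  Y <- Y + (h/6)(k1 + 2k2 + 2k3 + k4): s = -0.5578, t = -1.2875, ds/dtau = -0.1319, dt/dtau = -1.7500

Answer: s = -0.5578, t = -1.2875, ds/dtau = -0.1319, dt/dtau = -1.7500


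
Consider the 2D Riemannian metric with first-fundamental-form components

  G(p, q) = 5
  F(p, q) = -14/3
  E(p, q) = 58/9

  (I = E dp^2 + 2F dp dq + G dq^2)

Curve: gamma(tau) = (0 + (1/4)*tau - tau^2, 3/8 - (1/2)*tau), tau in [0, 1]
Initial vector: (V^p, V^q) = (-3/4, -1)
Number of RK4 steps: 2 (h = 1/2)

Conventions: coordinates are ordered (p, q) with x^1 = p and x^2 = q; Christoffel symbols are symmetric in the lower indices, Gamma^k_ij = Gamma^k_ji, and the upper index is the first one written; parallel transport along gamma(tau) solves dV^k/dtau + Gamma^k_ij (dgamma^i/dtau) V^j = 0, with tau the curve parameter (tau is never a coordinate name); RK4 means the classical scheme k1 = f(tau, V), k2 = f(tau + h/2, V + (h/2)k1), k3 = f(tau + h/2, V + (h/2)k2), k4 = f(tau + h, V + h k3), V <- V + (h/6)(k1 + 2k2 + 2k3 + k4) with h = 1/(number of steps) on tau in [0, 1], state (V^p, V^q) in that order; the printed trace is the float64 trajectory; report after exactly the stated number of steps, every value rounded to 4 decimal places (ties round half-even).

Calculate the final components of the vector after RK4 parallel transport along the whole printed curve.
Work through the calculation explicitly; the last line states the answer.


gamma'(tau) = (1/4 - 2*tau, -1/2); f(tau, V)^k = -Gamma^k_ij(gamma(tau)) gamma'^i(tau) V^j; h = 1/2; intermediate values shown to 6 dp
curve data and Christoffel symbols at the stage parameters:
  tau = 0.000000: gamma = (0.000000, 0.375000), gamma' = (0.250000, -0.500000); Gamma_ppp = 0.000000, Gamma_ppq = 0.000000, Gamma_pqq = 0.000000, Gamma_qpp = 0.000000, Gamma_qpq = 0.000000, Gamma_qqq = 0.000000
  tau = 0.250000: gamma = (0.000000, 0.250000), gamma' = (-0.250000, -0.500000); Gamma_ppp = 0.000000, Gamma_ppq = 0.000000, Gamma_pqq = 0.000000, Gamma_qpp = 0.000000, Gamma_qpq = 0.000000, Gamma_qqq = 0.000000
  tau = 0.500000: gamma = (-0.125000, 0.125000), gamma' = (-0.750000, -0.500000); Gamma_ppp = 0.000000, Gamma_ppq = 0.000000, Gamma_pqq = 0.000000, Gamma_qpp = 0.000000, Gamma_qpq = 0.000000, Gamma_qqq = 0.000000
  tau = 0.750000: gamma = (-0.375000, 0.000000), gamma' = (-1.250000, -0.500000); Gamma_ppp = 0.000000, Gamma_ppq = 0.000000, Gamma_pqq = 0.000000, Gamma_qpp = 0.000000, Gamma_qpq = 0.000000, Gamma_qqq = 0.000000
  tau = 1.000000: gamma = (-0.750000, -0.125000), gamma' = (-1.750000, -0.500000); Gamma_ppp = 0.000000, Gamma_ppq = 0.000000, Gamma_pqq = 0.000000, Gamma_qpp = 0.000000, Gamma_qpq = 0.000000, Gamma_qqq = 0.000000
step 0: V^p = -0.7500, V^q = -1.0000
step 1: k1 = (0.000000, 0.000000), k2 = (0.000000, 0.000000), k3 = (0.000000, 0.000000), k4 = (0.000000, 0.000000); V <- V + (h/6)(k1 + 2k2 + 2k3 + k4): V^p = -0.7500, V^q = -1.0000
step 2: k1 = (0.000000, 0.000000), k2 = (0.000000, 0.000000), k3 = (0.000000, 0.000000), k4 = (0.000000, 0.000000); V <- V + (h/6)(k1 + 2k2 + 2k3 + k4): V^p = -0.7500, V^q = -1.0000

Answer: V^p = -0.7500, V^q = -1.0000
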